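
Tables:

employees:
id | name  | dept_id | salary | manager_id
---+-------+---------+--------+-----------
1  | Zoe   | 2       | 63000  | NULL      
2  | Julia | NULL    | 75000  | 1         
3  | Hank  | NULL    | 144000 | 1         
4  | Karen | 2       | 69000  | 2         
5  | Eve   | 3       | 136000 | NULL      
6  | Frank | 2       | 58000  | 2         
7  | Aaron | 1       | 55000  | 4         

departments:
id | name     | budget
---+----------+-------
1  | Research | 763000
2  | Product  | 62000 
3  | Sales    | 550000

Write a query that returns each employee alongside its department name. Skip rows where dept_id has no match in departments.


INNER JOIN keeps only employees rows whose dept_id matches an id in departments. Walk through each employee:
  - employee 1 (Zoe): dept_id=2 -> matches Product
  - employee 2 (Julia): dept_id=NULL, no match -> dropped
  - employee 3 (Hank): dept_id=NULL, no match -> dropped
  - employee 4 (Karen): dept_id=2 -> matches Product
  - employee 5 (Eve): dept_id=3 -> matches Sales
  - employee 6 (Frank): dept_id=2 -> matches Product
  - employee 7 (Aaron): dept_id=1 -> matches Research
So 2 of 7 rows are dropped.

SQL:
SELECT a.name, b.name AS department
FROM employees a
INNER JOIN departments b ON a.dept_id = b.id

Result:
name  | department
------+-----------
Zoe   | Product   
Karen | Product   
Eve   | Sales     
Frank | Product   
Aaron | Research  


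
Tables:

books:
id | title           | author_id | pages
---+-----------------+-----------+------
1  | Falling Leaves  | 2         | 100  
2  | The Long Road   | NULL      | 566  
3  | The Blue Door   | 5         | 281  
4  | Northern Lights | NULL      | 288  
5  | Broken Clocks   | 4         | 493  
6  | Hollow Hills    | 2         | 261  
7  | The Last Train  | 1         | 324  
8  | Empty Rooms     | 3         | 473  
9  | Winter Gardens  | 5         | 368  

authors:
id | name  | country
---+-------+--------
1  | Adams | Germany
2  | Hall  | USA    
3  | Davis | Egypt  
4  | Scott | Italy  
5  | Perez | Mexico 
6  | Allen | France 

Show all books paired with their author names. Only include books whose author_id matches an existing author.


INNER JOIN keeps only books rows whose author_id matches an id in authors. Walk through each book:
  - book 1 (Falling Leaves): author_id=2 -> matches Hall
  - book 2 (The Long Road): author_id=NULL, no match -> dropped
  - book 3 (The Blue Door): author_id=5 -> matches Perez
  - book 4 (Northern Lights): author_id=NULL, no match -> dropped
  - book 5 (Broken Clocks): author_id=4 -> matches Scott
  - book 6 (Hollow Hills): author_id=2 -> matches Hall
  - book 7 (The Last Train): author_id=1 -> matches Adams
  - book 8 (Empty Rooms): author_id=3 -> matches Davis
  - book 9 (Winter Gardens): author_id=5 -> matches Perez
So 2 of 9 rows are dropped.

SQL:
SELECT a.title, b.name AS author
FROM books a
INNER JOIN authors b ON a.author_id = b.id

Result:
title          | author
---------------+-------
Falling Leaves | Hall  
The Blue Door  | Perez 
Broken Clocks  | Scott 
Hollow Hills   | Hall  
The Last Train | Adams 
Empty Rooms    | Davis 
Winter Gardens | Perez 


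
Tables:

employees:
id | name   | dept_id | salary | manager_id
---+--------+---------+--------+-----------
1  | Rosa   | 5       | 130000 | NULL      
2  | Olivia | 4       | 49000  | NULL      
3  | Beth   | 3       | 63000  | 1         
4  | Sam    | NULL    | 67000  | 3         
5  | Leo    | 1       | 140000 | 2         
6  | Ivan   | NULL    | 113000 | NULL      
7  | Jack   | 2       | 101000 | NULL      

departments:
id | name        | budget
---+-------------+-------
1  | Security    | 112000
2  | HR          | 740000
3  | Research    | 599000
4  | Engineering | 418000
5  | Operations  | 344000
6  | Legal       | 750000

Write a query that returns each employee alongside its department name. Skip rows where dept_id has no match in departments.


INNER JOIN keeps only employees rows whose dept_id matches an id in departments. Walk through each employee:
  - employee 1 (Rosa): dept_id=5 -> matches Operations
  - employee 2 (Olivia): dept_id=4 -> matches Engineering
  - employee 3 (Beth): dept_id=3 -> matches Research
  - employee 4 (Sam): dept_id=NULL, no match -> dropped
  - employee 5 (Leo): dept_id=1 -> matches Security
  - employee 6 (Ivan): dept_id=NULL, no match -> dropped
  - employee 7 (Jack): dept_id=2 -> matches HR
So 2 of 7 rows are dropped.

SQL:
SELECT a.name, b.name AS department
FROM employees a
INNER JOIN departments b ON a.dept_id = b.id

Result:
name   | department 
-------+------------
Rosa   | Operations 
Olivia | Engineering
Beth   | Research   
Leo    | Security   
Jack   | HR         


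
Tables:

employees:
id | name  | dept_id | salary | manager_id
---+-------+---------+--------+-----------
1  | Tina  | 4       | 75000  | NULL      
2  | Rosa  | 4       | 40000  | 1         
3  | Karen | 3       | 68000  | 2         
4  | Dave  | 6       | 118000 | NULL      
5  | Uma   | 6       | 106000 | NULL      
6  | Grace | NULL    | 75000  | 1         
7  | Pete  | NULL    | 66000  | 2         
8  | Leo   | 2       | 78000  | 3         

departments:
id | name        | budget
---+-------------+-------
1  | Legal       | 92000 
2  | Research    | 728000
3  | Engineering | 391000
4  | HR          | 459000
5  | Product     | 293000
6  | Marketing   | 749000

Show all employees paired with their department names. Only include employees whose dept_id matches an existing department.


INNER JOIN keeps only employees rows whose dept_id matches an id in departments. Walk through each employee:
  - employee 1 (Tina): dept_id=4 -> matches HR
  - employee 2 (Rosa): dept_id=4 -> matches HR
  - employee 3 (Karen): dept_id=3 -> matches Engineering
  - employee 4 (Dave): dept_id=6 -> matches Marketing
  - employee 5 (Uma): dept_id=6 -> matches Marketing
  - employee 6 (Grace): dept_id=NULL, no match -> dropped
  - employee 7 (Pete): dept_id=NULL, no match -> dropped
  - employee 8 (Leo): dept_id=2 -> matches Research
So 2 of 8 rows are dropped.

SQL:
SELECT a.name, b.name AS department
FROM employees a
INNER JOIN departments b ON a.dept_id = b.id

Result:
name  | department 
------+------------
Tina  | HR         
Rosa  | HR         
Karen | Engineering
Dave  | Marketing  
Uma   | Marketing  
Leo   | Research   


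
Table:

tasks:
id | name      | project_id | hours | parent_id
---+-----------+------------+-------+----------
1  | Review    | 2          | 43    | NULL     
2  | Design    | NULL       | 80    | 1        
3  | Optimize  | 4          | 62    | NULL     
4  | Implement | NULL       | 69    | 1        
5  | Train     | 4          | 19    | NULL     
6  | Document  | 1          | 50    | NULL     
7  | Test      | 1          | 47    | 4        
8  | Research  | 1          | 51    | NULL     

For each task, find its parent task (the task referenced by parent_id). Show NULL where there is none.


This is a self-join: tasks is joined to a second copy of itself, matching each row's parent_id to another row's id. Use LEFT JOIN so rows with parent_id=NULL are kept.
  - task 1 (Review): parent_id=NULL -> NULL
  - task 2 (Design): parent_id=1 -> Review
  - task 3 (Optimize): parent_id=NULL -> NULL
  - task 4 (Implement): parent_id=1 -> Review
  - task 5 (Train): parent_id=NULL -> NULL
  - task 6 (Document): parent_id=NULL -> NULL
  - task 7 (Test): parent_id=4 -> Implement
  - task 8 (Research): parent_id=NULL -> NULL

SQL:
SELECT a.name AS item, b.name AS parent
FROM tasks a
LEFT JOIN tasks b ON a.parent_id = b.id

Result:
item      | parent   
----------+----------
Review    | NULL     
Design    | Review   
Optimize  | NULL     
Implement | Review   
Train     | NULL     
Document  | NULL     
Test      | Implement
Research  | NULL     


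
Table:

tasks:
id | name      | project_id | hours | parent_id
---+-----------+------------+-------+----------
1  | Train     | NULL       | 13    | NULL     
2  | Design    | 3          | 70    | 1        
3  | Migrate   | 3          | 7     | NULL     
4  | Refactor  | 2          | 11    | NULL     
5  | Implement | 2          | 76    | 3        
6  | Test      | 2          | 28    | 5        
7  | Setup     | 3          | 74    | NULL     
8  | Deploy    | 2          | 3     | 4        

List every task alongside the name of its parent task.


This is a self-join: tasks is joined to a second copy of itself, matching each row's parent_id to another row's id. Use LEFT JOIN so rows with parent_id=NULL are kept.
  - task 1 (Train): parent_id=NULL -> NULL
  - task 2 (Design): parent_id=1 -> Train
  - task 3 (Migrate): parent_id=NULL -> NULL
  - task 4 (Refactor): parent_id=NULL -> NULL
  - task 5 (Implement): parent_id=3 -> Migrate
  - task 6 (Test): parent_id=5 -> Implement
  - task 7 (Setup): parent_id=NULL -> NULL
  - task 8 (Deploy): parent_id=4 -> Refactor

SQL:
SELECT a.name AS item, b.name AS parent
FROM tasks a
LEFT JOIN tasks b ON a.parent_id = b.id

Result:
item      | parent   
----------+----------
Train     | NULL     
Design    | Train    
Migrate   | NULL     
Refactor  | NULL     
Implement | Migrate  
Test      | Implement
Setup     | NULL     
Deploy    | Refactor 


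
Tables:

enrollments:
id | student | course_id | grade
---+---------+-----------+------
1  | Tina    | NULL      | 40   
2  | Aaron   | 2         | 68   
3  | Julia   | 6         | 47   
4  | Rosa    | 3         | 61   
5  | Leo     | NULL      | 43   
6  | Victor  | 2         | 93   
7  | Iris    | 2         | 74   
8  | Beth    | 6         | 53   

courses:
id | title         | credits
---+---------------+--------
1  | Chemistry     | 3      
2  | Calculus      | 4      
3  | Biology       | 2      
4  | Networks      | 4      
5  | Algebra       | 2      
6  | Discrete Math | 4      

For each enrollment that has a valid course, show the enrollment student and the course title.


INNER JOIN keeps only enrollments rows whose course_id matches an id in courses. Walk through each enrollment:
  - enrollment 1 (Tina): course_id=NULL, no match -> dropped
  - enrollment 2 (Aaron): course_id=2 -> matches Calculus
  - enrollment 3 (Julia): course_id=6 -> matches Discrete Math
  - enrollment 4 (Rosa): course_id=3 -> matches Biology
  - enrollment 5 (Leo): course_id=NULL, no match -> dropped
  - enrollment 6 (Victor): course_id=2 -> matches Calculus
  - enrollment 7 (Iris): course_id=2 -> matches Calculus
  - enrollment 8 (Beth): course_id=6 -> matches Discrete Math
So 2 of 8 rows are dropped.

SQL:
SELECT a.student, b.title AS course
FROM enrollments a
INNER JOIN courses b ON a.course_id = b.id

Result:
student | course       
--------+--------------
Aaron   | Calculus     
Julia   | Discrete Math
Rosa    | Biology      
Victor  | Calculus     
Iris    | Calculus     
Beth    | Discrete Math


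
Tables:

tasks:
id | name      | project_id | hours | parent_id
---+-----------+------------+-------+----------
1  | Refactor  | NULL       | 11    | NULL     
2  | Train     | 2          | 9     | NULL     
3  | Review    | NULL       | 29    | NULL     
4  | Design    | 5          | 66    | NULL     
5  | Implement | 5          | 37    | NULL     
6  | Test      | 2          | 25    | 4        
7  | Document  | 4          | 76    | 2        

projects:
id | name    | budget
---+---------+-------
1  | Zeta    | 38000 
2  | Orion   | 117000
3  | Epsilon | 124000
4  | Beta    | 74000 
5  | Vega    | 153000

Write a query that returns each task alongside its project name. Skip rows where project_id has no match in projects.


INNER JOIN keeps only tasks rows whose project_id matches an id in projects. Walk through each task:
  - task 1 (Refactor): project_id=NULL, no match -> dropped
  - task 2 (Train): project_id=2 -> matches Orion
  - task 3 (Review): project_id=NULL, no match -> dropped
  - task 4 (Design): project_id=5 -> matches Vega
  - task 5 (Implement): project_id=5 -> matches Vega
  - task 6 (Test): project_id=2 -> matches Orion
  - task 7 (Document): project_id=4 -> matches Beta
So 2 of 7 rows are dropped.

SQL:
SELECT a.name, b.name AS project
FROM tasks a
INNER JOIN projects b ON a.project_id = b.id

Result:
name      | project
----------+--------
Train     | Orion  
Design    | Vega   
Implement | Vega   
Test      | Orion  
Document  | Beta   


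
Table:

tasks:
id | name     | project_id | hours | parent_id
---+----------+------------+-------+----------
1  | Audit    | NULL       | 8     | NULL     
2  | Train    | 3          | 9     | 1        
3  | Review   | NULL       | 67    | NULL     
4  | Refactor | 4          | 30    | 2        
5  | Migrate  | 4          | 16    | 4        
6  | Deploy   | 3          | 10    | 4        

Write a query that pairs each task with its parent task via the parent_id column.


This is a self-join: tasks is joined to a second copy of itself, matching each row's parent_id to another row's id. Use LEFT JOIN so rows with parent_id=NULL are kept.
  - task 1 (Audit): parent_id=NULL -> NULL
  - task 2 (Train): parent_id=1 -> Audit
  - task 3 (Review): parent_id=NULL -> NULL
  - task 4 (Refactor): parent_id=2 -> Train
  - task 5 (Migrate): parent_id=4 -> Refactor
  - task 6 (Deploy): parent_id=4 -> Refactor

SQL:
SELECT a.name AS item, b.name AS parent
FROM tasks a
LEFT JOIN tasks b ON a.parent_id = b.id

Result:
item     | parent  
---------+---------
Audit    | NULL    
Train    | Audit   
Review   | NULL    
Refactor | Train   
Migrate  | Refactor
Deploy   | Refactor


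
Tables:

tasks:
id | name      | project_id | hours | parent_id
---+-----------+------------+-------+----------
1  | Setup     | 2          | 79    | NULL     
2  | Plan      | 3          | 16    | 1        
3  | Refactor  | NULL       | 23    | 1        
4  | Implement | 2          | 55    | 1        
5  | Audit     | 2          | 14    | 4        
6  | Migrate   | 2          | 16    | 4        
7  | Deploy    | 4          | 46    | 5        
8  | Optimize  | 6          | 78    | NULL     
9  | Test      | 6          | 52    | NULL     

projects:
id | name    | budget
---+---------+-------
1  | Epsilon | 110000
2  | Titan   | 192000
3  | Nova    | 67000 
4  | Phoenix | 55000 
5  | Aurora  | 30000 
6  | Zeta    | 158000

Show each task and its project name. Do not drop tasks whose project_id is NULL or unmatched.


LEFT JOIN keeps every row from tasks (the left table); where project_id has no match in projects, the project columns become NULL. Walk through each task:
  - task 1 (Setup): project_id=2 -> matches Titan
  - task 2 (Plan): project_id=3 -> matches Nova
  - task 3 (Refactor): project_id=NULL, no match -> kept with NULL
  - task 4 (Implement): project_id=2 -> matches Titan
  - task 5 (Audit): project_id=2 -> matches Titan
  - task 6 (Migrate): project_id=2 -> matches Titan
  - task 7 (Deploy): project_id=4 -> matches Phoenix
  - task 8 (Optimize): project_id=6 -> matches Zeta
  - task 9 (Test): project_id=6 -> matches Zeta
All 9 rows appear; 1 has NULL project.

SQL:
SELECT a.name, b.name AS project
FROM tasks a
LEFT JOIN projects b ON a.project_id = b.id

Result:
name      | project
----------+--------
Setup     | Titan  
Plan      | Nova   
Refactor  | NULL   
Implement | Titan  
Audit     | Titan  
Migrate   | Titan  
Deploy    | Phoenix
Optimize  | Zeta   
Test      | Zeta   


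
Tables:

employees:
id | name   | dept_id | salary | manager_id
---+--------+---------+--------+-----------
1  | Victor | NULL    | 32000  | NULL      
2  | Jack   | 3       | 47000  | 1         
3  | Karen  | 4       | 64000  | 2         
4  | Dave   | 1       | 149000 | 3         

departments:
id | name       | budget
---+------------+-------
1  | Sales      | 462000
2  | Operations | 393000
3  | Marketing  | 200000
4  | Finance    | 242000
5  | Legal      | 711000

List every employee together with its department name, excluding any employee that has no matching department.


INNER JOIN keeps only employees rows whose dept_id matches an id in departments. Walk through each employee:
  - employee 1 (Victor): dept_id=NULL, no match -> dropped
  - employee 2 (Jack): dept_id=3 -> matches Marketing
  - employee 3 (Karen): dept_id=4 -> matches Finance
  - employee 4 (Dave): dept_id=1 -> matches Sales
So 1 of 4 rows is dropped.

SQL:
SELECT a.name, b.name AS department
FROM employees a
INNER JOIN departments b ON a.dept_id = b.id

Result:
name  | department
------+-----------
Jack  | Marketing 
Karen | Finance   
Dave  | Sales     


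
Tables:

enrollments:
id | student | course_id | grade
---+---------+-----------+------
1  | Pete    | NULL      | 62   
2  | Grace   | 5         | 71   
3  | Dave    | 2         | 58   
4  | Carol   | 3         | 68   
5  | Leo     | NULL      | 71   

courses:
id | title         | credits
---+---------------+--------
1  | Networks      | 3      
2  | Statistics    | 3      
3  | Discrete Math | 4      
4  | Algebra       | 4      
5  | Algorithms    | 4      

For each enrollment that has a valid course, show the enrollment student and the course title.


INNER JOIN keeps only enrollments rows whose course_id matches an id in courses. Walk through each enrollment:
  - enrollment 1 (Pete): course_id=NULL, no match -> dropped
  - enrollment 2 (Grace): course_id=5 -> matches Algorithms
  - enrollment 3 (Dave): course_id=2 -> matches Statistics
  - enrollment 4 (Carol): course_id=3 -> matches Discrete Math
  - enrollment 5 (Leo): course_id=NULL, no match -> dropped
So 2 of 5 rows are dropped.

SQL:
SELECT a.student, b.title AS course
FROM enrollments a
INNER JOIN courses b ON a.course_id = b.id

Result:
student | course       
--------+--------------
Grace   | Algorithms   
Dave    | Statistics   
Carol   | Discrete Math


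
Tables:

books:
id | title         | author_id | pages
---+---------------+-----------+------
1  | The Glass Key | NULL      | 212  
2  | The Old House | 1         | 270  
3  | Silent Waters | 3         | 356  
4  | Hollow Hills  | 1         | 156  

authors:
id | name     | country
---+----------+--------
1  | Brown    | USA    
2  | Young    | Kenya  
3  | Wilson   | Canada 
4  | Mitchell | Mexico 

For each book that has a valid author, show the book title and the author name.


INNER JOIN keeps only books rows whose author_id matches an id in authors. Walk through each book:
  - book 1 (The Glass Key): author_id=NULL, no match -> dropped
  - book 2 (The Old House): author_id=1 -> matches Brown
  - book 3 (Silent Waters): author_id=3 -> matches Wilson
  - book 4 (Hollow Hills): author_id=1 -> matches Brown
So 1 of 4 rows is dropped.

SQL:
SELECT a.title, b.name AS author
FROM books a
INNER JOIN authors b ON a.author_id = b.id

Result:
title         | author
--------------+-------
The Old House | Brown 
Silent Waters | Wilson
Hollow Hills  | Brown 


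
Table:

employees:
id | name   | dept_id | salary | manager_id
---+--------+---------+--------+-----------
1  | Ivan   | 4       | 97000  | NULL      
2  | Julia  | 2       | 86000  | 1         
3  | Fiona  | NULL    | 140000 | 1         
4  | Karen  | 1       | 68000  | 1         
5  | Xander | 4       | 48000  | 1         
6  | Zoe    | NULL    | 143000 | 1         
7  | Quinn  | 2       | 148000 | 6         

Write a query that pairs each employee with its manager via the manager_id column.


This is a self-join: employees is joined to a second copy of itself, matching each row's manager_id to another row's id. Use LEFT JOIN so rows with manager_id=NULL are kept.
  - employee 1 (Ivan): manager_id=NULL -> NULL
  - employee 2 (Julia): manager_id=1 -> Ivan
  - employee 3 (Fiona): manager_id=1 -> Ivan
  - employee 4 (Karen): manager_id=1 -> Ivan
  - employee 5 (Xander): manager_id=1 -> Ivan
  - employee 6 (Zoe): manager_id=1 -> Ivan
  - employee 7 (Quinn): manager_id=6 -> Zoe

SQL:
SELECT a.name AS item, b.name AS manager
FROM employees a
LEFT JOIN employees b ON a.manager_id = b.id

Result:
item   | manager
-------+--------
Ivan   | NULL   
Julia  | Ivan   
Fiona  | Ivan   
Karen  | Ivan   
Xander | Ivan   
Zoe    | Ivan   
Quinn  | Zoe    


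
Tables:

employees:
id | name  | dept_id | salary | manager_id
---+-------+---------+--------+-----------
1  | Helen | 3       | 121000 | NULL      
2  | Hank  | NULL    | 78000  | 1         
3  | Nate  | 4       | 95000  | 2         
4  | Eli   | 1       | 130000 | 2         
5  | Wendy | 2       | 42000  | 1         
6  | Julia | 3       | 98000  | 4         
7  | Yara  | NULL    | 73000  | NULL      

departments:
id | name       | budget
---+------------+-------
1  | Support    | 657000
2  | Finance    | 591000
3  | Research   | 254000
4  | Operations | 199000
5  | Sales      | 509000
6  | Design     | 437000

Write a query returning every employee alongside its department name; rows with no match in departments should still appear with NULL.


LEFT JOIN keeps every row from employees (the left table); where dept_id has no match in departments, the department columns become NULL. Walk through each employee:
  - employee 1 (Helen): dept_id=3 -> matches Research
  - employee 2 (Hank): dept_id=NULL, no match -> kept with NULL
  - employee 3 (Nate): dept_id=4 -> matches Operations
  - employee 4 (Eli): dept_id=1 -> matches Support
  - employee 5 (Wendy): dept_id=2 -> matches Finance
  - employee 6 (Julia): dept_id=3 -> matches Research
  - employee 7 (Yara): dept_id=NULL, no match -> kept with NULL
All 7 rows appear; 2 have NULL department.

SQL:
SELECT a.name, b.name AS department
FROM employees a
LEFT JOIN departments b ON a.dept_id = b.id

Result:
name  | department
------+-----------
Helen | Research  
Hank  | NULL      
Nate  | Operations
Eli   | Support   
Wendy | Finance   
Julia | Research  
Yara  | NULL      


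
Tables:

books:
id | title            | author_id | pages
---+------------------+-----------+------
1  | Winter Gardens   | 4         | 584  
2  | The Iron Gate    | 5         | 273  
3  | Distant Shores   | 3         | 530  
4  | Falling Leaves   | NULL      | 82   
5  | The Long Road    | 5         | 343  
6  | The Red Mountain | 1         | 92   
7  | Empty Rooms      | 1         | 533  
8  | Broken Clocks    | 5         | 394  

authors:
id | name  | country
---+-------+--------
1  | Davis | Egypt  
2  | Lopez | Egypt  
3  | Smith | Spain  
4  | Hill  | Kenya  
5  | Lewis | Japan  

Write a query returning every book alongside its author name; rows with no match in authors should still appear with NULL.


LEFT JOIN keeps every row from books (the left table); where author_id has no match in authors, the author columns become NULL. Walk through each book:
  - book 1 (Winter Gardens): author_id=4 -> matches Hill
  - book 2 (The Iron Gate): author_id=5 -> matches Lewis
  - book 3 (Distant Shores): author_id=3 -> matches Smith
  - book 4 (Falling Leaves): author_id=NULL, no match -> kept with NULL
  - book 5 (The Long Road): author_id=5 -> matches Lewis
  - book 6 (The Red Mountain): author_id=1 -> matches Davis
  - book 7 (Empty Rooms): author_id=1 -> matches Davis
  - book 8 (Broken Clocks): author_id=5 -> matches Lewis
All 8 rows appear; 1 has NULL author.

SQL:
SELECT a.title, b.name AS author
FROM books a
LEFT JOIN authors b ON a.author_id = b.id

Result:
title            | author
-----------------+-------
Winter Gardens   | Hill  
The Iron Gate    | Lewis 
Distant Shores   | Smith 
Falling Leaves   | NULL  
The Long Road    | Lewis 
The Red Mountain | Davis 
Empty Rooms      | Davis 
Broken Clocks    | Lewis 


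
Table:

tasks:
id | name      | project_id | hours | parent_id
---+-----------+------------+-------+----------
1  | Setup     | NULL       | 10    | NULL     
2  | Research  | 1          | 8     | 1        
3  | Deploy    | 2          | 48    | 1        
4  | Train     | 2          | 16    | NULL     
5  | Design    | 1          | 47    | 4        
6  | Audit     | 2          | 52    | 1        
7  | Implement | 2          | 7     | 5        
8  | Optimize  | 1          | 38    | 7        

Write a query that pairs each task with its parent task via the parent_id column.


This is a self-join: tasks is joined to a second copy of itself, matching each row's parent_id to another row's id. Use LEFT JOIN so rows with parent_id=NULL are kept.
  - task 1 (Setup): parent_id=NULL -> NULL
  - task 2 (Research): parent_id=1 -> Setup
  - task 3 (Deploy): parent_id=1 -> Setup
  - task 4 (Train): parent_id=NULL -> NULL
  - task 5 (Design): parent_id=4 -> Train
  - task 6 (Audit): parent_id=1 -> Setup
  - task 7 (Implement): parent_id=5 -> Design
  - task 8 (Optimize): parent_id=7 -> Implement

SQL:
SELECT a.name AS item, b.name AS parent
FROM tasks a
LEFT JOIN tasks b ON a.parent_id = b.id

Result:
item      | parent   
----------+----------
Setup     | NULL     
Research  | Setup    
Deploy    | Setup    
Train     | NULL     
Design    | Train    
Audit     | Setup    
Implement | Design   
Optimize  | Implement


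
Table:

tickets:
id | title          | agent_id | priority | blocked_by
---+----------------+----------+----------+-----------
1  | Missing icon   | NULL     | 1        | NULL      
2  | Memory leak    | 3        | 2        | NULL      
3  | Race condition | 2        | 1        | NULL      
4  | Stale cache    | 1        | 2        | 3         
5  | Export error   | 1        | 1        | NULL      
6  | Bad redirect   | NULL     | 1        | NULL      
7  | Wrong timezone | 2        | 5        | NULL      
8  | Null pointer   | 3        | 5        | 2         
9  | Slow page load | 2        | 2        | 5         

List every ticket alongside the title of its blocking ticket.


This is a self-join: tickets is joined to a second copy of itself, matching each row's blocked_by to another row's id. Use LEFT JOIN so rows with blocked_by=NULL are kept.
  - ticket 1 (Missing icon): blocked_by=NULL -> NULL
  - ticket 2 (Memory leak): blocked_by=NULL -> NULL
  - ticket 3 (Race condition): blocked_by=NULL -> NULL
  - ticket 4 (Stale cache): blocked_by=3 -> Race condition
  - ticket 5 (Export error): blocked_by=NULL -> NULL
  - ticket 6 (Bad redirect): blocked_by=NULL -> NULL
  - ticket 7 (Wrong timezone): blocked_by=NULL -> NULL
  - ticket 8 (Null pointer): blocked_by=2 -> Memory leak
  - ticket 9 (Slow page load): blocked_by=5 -> Export error

SQL:
SELECT a.title AS item, b.title AS blocked_by
FROM tickets a
LEFT JOIN tickets b ON a.blocked_by = b.id

Result:
item           | blocked_by    
---------------+---------------
Missing icon   | NULL          
Memory leak    | NULL          
Race condition | NULL          
Stale cache    | Race condition
Export error   | NULL          
Bad redirect   | NULL          
Wrong timezone | NULL          
Null pointer   | Memory leak   
Slow page load | Export error  


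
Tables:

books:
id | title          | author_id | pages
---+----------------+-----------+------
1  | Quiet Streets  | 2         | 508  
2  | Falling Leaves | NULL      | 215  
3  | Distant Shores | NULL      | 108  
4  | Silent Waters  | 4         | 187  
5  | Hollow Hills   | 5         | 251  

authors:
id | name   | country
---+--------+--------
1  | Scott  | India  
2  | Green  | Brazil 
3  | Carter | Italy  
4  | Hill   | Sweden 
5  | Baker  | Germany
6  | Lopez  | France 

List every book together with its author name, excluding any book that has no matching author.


INNER JOIN keeps only books rows whose author_id matches an id in authors. Walk through each book:
  - book 1 (Quiet Streets): author_id=2 -> matches Green
  - book 2 (Falling Leaves): author_id=NULL, no match -> dropped
  - book 3 (Distant Shores): author_id=NULL, no match -> dropped
  - book 4 (Silent Waters): author_id=4 -> matches Hill
  - book 5 (Hollow Hills): author_id=5 -> matches Baker
So 2 of 5 rows are dropped.

SQL:
SELECT a.title, b.name AS author
FROM books a
INNER JOIN authors b ON a.author_id = b.id

Result:
title         | author
--------------+-------
Quiet Streets | Green 
Silent Waters | Hill  
Hollow Hills  | Baker 


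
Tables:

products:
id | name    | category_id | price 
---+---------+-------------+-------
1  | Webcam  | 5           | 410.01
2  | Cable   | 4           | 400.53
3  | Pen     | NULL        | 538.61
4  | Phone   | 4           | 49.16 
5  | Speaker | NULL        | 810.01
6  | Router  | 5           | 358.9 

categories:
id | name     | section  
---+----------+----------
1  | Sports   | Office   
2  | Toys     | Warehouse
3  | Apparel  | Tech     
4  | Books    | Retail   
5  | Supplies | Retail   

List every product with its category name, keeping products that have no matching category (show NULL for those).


LEFT JOIN keeps every row from products (the left table); where category_id has no match in categories, the category columns become NULL. Walk through each product:
  - product 1 (Webcam): category_id=5 -> matches Supplies
  - product 2 (Cable): category_id=4 -> matches Books
  - product 3 (Pen): category_id=NULL, no match -> kept with NULL
  - product 4 (Phone): category_id=4 -> matches Books
  - product 5 (Speaker): category_id=NULL, no match -> kept with NULL
  - product 6 (Router): category_id=5 -> matches Supplies
All 6 rows appear; 2 have NULL category.

SQL:
SELECT a.name, b.name AS category
FROM products a
LEFT JOIN categories b ON a.category_id = b.id

Result:
name    | category
--------+---------
Webcam  | Supplies
Cable   | Books   
Pen     | NULL    
Phone   | Books   
Speaker | NULL    
Router  | Supplies


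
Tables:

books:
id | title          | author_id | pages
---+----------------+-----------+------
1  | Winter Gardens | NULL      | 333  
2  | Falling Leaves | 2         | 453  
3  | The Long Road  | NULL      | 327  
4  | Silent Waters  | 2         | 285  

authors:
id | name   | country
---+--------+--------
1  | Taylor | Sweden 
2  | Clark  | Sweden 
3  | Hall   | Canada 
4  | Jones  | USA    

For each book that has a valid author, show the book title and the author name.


INNER JOIN keeps only books rows whose author_id matches an id in authors. Walk through each book:
  - book 1 (Winter Gardens): author_id=NULL, no match -> dropped
  - book 2 (Falling Leaves): author_id=2 -> matches Clark
  - book 3 (The Long Road): author_id=NULL, no match -> dropped
  - book 4 (Silent Waters): author_id=2 -> matches Clark
So 2 of 4 rows are dropped.

SQL:
SELECT a.title, b.name AS author
FROM books a
INNER JOIN authors b ON a.author_id = b.id

Result:
title          | author
---------------+-------
Falling Leaves | Clark 
Silent Waters  | Clark 


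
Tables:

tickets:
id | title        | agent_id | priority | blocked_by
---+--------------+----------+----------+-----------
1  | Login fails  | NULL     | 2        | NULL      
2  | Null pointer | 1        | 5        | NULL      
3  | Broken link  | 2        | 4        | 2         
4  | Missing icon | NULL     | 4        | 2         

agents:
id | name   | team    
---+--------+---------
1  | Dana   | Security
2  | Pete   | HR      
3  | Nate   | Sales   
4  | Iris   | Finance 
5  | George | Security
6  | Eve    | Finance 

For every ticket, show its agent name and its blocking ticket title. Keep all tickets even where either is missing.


Two LEFT JOINs from the same base table tickets: one to agents via agent_id, one to tickets itself via blocked_by. Both are LEFT so every ticket is preserved.
Match against agents:
  - ticket 1 (Login fails): agent_id=NULL, no match -> kept with NULL
  - ticket 2 (Null pointer): agent_id=1 -> matches Dana
  - ticket 3 (Broken link): agent_id=2 -> matches Pete
  - ticket 4 (Missing icon): agent_id=NULL, no match -> kept with NULL
Match against tickets (self):
  - ticket 1 (Login fails): blocked_by=NULL -> NULL
  - ticket 2 (Null pointer): blocked_by=NULL -> NULL
  - ticket 3 (Broken link): blocked_by=2 -> Null pointer
  - ticket 4 (Missing icon): blocked_by=2 -> Null pointer

SQL:
SELECT a.title, b.name AS agent, c.title AS blocked_by
FROM tickets a
LEFT JOIN agents b ON a.agent_id = b.id
LEFT JOIN tickets c ON a.blocked_by = c.id

Result:
title        | agent | blocked_by  
-------------+-------+-------------
Login fails  | NULL  | NULL        
Null pointer | Dana  | NULL        
Broken link  | Pete  | Null pointer
Missing icon | NULL  | Null pointer


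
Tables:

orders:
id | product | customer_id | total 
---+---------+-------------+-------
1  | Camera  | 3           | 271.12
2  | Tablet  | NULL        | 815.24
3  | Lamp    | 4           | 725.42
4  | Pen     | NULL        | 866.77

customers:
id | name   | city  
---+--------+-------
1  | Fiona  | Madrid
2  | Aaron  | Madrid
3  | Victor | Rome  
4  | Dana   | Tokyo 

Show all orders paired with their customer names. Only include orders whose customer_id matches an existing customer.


INNER JOIN keeps only orders rows whose customer_id matches an id in customers. Walk through each order:
  - order 1 (Camera): customer_id=3 -> matches Victor
  - order 2 (Tablet): customer_id=NULL, no match -> dropped
  - order 3 (Lamp): customer_id=4 -> matches Dana
  - order 4 (Pen): customer_id=NULL, no match -> dropped
So 2 of 4 rows are dropped.

SQL:
SELECT a.product, b.name AS customer
FROM orders a
INNER JOIN customers b ON a.customer_id = b.id

Result:
product | customer
--------+---------
Camera  | Victor  
Lamp    | Dana    


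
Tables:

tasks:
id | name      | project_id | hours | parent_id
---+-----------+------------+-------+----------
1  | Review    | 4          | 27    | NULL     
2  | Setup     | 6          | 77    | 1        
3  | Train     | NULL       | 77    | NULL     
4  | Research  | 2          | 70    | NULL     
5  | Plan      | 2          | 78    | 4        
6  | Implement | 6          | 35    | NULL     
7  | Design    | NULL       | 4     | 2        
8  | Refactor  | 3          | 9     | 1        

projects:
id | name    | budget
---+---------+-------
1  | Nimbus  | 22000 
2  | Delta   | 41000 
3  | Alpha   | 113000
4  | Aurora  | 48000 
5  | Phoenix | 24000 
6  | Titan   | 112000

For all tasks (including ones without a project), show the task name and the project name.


LEFT JOIN keeps every row from tasks (the left table); where project_id has no match in projects, the project columns become NULL. Walk through each task:
  - task 1 (Review): project_id=4 -> matches Aurora
  - task 2 (Setup): project_id=6 -> matches Titan
  - task 3 (Train): project_id=NULL, no match -> kept with NULL
  - task 4 (Research): project_id=2 -> matches Delta
  - task 5 (Plan): project_id=2 -> matches Delta
  - task 6 (Implement): project_id=6 -> matches Titan
  - task 7 (Design): project_id=NULL, no match -> kept with NULL
  - task 8 (Refactor): project_id=3 -> matches Alpha
All 8 rows appear; 2 have NULL project.

SQL:
SELECT a.name, b.name AS project
FROM tasks a
LEFT JOIN projects b ON a.project_id = b.id

Result:
name      | project
----------+--------
Review    | Aurora 
Setup     | Titan  
Train     | NULL   
Research  | Delta  
Plan      | Delta  
Implement | Titan  
Design    | NULL   
Refactor  | Alpha  


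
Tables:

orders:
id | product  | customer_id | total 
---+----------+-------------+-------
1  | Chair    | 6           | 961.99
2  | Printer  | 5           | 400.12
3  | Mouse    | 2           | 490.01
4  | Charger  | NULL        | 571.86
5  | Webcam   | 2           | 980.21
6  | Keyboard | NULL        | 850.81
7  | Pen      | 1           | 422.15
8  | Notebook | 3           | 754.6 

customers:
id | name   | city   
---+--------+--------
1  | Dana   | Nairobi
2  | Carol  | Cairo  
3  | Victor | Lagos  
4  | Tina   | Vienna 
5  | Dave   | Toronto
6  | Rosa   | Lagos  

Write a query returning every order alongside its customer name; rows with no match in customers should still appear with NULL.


LEFT JOIN keeps every row from orders (the left table); where customer_id has no match in customers, the customer columns become NULL. Walk through each order:
  - order 1 (Chair): customer_id=6 -> matches Rosa
  - order 2 (Printer): customer_id=5 -> matches Dave
  - order 3 (Mouse): customer_id=2 -> matches Carol
  - order 4 (Charger): customer_id=NULL, no match -> kept with NULL
  - order 5 (Webcam): customer_id=2 -> matches Carol
  - order 6 (Keyboard): customer_id=NULL, no match -> kept with NULL
  - order 7 (Pen): customer_id=1 -> matches Dana
  - order 8 (Notebook): customer_id=3 -> matches Victor
All 8 rows appear; 2 have NULL customer.

SQL:
SELECT a.product, b.name AS customer
FROM orders a
LEFT JOIN customers b ON a.customer_id = b.id

Result:
product  | customer
---------+---------
Chair    | Rosa    
Printer  | Dave    
Mouse    | Carol   
Charger  | NULL    
Webcam   | Carol   
Keyboard | NULL    
Pen      | Dana    
Notebook | Victor  


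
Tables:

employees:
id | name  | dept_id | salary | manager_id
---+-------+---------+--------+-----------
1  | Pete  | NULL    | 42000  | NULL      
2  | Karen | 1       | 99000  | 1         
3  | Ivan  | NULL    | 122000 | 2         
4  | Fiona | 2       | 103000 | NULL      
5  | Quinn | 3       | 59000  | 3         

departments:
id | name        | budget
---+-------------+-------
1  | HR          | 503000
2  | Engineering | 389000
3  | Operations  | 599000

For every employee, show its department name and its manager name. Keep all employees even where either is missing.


Two LEFT JOINs from the same base table employees: one to departments via dept_id, one to employees itself via manager_id. Both are LEFT so every employee is preserved.
Match against departments:
  - employee 1 (Pete): dept_id=NULL, no match -> kept with NULL
  - employee 2 (Karen): dept_id=1 -> matches HR
  - employee 3 (Ivan): dept_id=NULL, no match -> kept with NULL
  - employee 4 (Fiona): dept_id=2 -> matches Engineering
  - employee 5 (Quinn): dept_id=3 -> matches Operations
Match against employees (self):
  - employee 1 (Pete): manager_id=NULL -> NULL
  - employee 2 (Karen): manager_id=1 -> Pete
  - employee 3 (Ivan): manager_id=2 -> Karen
  - employee 4 (Fiona): manager_id=NULL -> NULL
  - employee 5 (Quinn): manager_id=3 -> Ivan

SQL:
SELECT a.name, b.name AS department, c.name AS manager
FROM employees a
LEFT JOIN departments b ON a.dept_id = b.id
LEFT JOIN employees c ON a.manager_id = c.id

Result:
name  | department  | manager
------+-------------+--------
Pete  | NULL        | NULL   
Karen | HR          | Pete   
Ivan  | NULL        | Karen  
Fiona | Engineering | NULL   
Quinn | Operations  | Ivan   


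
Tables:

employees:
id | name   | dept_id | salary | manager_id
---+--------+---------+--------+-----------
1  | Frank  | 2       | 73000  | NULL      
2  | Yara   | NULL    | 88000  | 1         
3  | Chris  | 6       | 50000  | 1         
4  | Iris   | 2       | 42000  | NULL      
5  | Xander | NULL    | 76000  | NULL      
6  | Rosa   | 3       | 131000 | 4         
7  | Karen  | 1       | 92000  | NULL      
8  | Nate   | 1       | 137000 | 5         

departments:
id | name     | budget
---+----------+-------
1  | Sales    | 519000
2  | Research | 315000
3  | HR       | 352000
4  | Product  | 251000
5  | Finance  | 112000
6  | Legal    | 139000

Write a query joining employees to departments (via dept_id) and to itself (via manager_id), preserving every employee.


Two LEFT JOINs from the same base table employees: one to departments via dept_id, one to employees itself via manager_id. Both are LEFT so every employee is preserved.
Match against departments:
  - employee 1 (Frank): dept_id=2 -> matches Research
  - employee 2 (Yara): dept_id=NULL, no match -> kept with NULL
  - employee 3 (Chris): dept_id=6 -> matches Legal
  - employee 4 (Iris): dept_id=2 -> matches Research
  - employee 5 (Xander): dept_id=NULL, no match -> kept with NULL
  - employee 6 (Rosa): dept_id=3 -> matches HR
  - employee 7 (Karen): dept_id=1 -> matches Sales
  - employee 8 (Nate): dept_id=1 -> matches Sales
Match against employees (self):
  - employee 1 (Frank): manager_id=NULL -> NULL
  - employee 2 (Yara): manager_id=1 -> Frank
  - employee 3 (Chris): manager_id=1 -> Frank
  - employee 4 (Iris): manager_id=NULL -> NULL
  - employee 5 (Xander): manager_id=NULL -> NULL
  - employee 6 (Rosa): manager_id=4 -> Iris
  - employee 7 (Karen): manager_id=NULL -> NULL
  - employee 8 (Nate): manager_id=5 -> Xander

SQL:
SELECT a.name, b.name AS department, c.name AS manager
FROM employees a
LEFT JOIN departments b ON a.dept_id = b.id
LEFT JOIN employees c ON a.manager_id = c.id

Result:
name   | department | manager
-------+------------+--------
Frank  | Research   | NULL   
Yara   | NULL       | Frank  
Chris  | Legal      | Frank  
Iris   | Research   | NULL   
Xander | NULL       | NULL   
Rosa   | HR         | Iris   
Karen  | Sales      | NULL   
Nate   | Sales      | Xander 
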